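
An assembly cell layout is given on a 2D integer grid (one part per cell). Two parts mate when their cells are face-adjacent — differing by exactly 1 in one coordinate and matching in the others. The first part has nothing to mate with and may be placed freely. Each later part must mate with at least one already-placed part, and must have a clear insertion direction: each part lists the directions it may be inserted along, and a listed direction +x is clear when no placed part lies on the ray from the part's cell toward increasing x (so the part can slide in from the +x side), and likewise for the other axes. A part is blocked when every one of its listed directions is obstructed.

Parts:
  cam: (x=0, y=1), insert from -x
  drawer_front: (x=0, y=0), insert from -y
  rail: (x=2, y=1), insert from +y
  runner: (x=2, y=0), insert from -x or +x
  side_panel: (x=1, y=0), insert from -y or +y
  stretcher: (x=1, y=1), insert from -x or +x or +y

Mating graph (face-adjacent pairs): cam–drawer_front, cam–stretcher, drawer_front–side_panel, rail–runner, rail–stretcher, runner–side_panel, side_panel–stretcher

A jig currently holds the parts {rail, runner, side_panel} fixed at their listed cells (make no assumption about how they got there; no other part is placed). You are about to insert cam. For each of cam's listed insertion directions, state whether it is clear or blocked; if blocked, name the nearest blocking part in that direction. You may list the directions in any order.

-x: clear

-x: ray from cam(0, 1) has no placed part ⇒ clear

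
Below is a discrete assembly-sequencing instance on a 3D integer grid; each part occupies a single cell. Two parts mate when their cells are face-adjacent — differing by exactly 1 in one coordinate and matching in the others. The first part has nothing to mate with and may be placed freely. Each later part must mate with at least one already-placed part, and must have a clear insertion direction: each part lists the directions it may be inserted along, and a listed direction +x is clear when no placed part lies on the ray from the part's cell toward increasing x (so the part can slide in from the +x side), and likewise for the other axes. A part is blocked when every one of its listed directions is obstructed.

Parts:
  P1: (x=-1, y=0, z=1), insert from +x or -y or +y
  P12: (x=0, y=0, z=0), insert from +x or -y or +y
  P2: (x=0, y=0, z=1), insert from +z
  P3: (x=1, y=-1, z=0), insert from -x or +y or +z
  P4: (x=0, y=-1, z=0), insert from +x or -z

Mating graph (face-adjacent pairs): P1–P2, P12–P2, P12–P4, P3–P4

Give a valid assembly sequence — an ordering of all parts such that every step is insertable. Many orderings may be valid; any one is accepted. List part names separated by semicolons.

1. P1@(-1, 0, 1) [+x clear] — {P1}
2. P2@(0, 0, 1) [+z clear] — {P1, P2}
3. P12@(0, 0, 0) [+x clear] — {P1, P12, P2}
4. P4@(0, -1, 0) [+x clear] — {P1, P12, P2, P4}
5. P3@(1, -1, 0) [+y clear] — {P1, P12, P2, P3, P4}

P1; P2; P12; P4; P3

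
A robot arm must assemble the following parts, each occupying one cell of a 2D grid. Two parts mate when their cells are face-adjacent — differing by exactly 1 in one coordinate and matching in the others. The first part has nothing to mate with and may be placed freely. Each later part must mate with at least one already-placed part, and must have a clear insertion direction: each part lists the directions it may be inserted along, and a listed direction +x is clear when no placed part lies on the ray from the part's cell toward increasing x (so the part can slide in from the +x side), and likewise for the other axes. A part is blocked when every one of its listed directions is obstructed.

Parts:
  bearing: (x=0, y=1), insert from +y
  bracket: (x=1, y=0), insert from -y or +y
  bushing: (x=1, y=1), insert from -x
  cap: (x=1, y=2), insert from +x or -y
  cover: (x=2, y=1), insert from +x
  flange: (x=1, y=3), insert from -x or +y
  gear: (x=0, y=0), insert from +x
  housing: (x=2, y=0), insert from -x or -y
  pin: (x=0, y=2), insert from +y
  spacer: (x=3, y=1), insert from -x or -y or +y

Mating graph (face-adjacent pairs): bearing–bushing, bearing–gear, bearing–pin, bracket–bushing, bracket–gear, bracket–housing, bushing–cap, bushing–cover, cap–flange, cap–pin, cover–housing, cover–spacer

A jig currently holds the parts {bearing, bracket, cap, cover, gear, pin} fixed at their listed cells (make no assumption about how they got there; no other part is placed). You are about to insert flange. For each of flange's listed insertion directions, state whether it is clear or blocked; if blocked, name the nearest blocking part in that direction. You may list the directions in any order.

+y: clear; -x: clear

-x: ray from flange(1, 3) has no placed part ⇒ clear
+y: ray from flange(1, 3) has no placed part ⇒ clear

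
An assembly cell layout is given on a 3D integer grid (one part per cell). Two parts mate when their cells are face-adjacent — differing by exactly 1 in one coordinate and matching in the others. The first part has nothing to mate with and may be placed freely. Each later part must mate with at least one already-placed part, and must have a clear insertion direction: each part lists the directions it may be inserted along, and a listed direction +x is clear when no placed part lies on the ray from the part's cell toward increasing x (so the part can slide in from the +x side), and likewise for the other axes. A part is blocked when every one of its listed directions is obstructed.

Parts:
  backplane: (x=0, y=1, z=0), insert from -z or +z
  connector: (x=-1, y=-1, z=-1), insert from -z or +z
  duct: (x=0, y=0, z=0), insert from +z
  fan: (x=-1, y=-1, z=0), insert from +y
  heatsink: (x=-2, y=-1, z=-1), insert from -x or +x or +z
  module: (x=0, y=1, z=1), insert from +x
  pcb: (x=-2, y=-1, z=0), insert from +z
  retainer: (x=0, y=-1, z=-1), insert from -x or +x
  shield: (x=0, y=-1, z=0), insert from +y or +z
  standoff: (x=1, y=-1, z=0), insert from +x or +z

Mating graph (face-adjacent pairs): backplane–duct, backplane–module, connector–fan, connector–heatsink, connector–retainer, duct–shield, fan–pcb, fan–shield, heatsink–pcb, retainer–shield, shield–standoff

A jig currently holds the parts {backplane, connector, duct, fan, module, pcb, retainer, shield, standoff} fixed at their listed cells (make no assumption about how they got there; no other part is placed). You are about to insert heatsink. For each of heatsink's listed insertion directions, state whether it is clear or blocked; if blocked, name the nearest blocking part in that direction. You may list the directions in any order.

-x: ray from heatsink(-2, -1, -1) has no placed part ⇒ clear
+x: nearest on ray is connector@(-1, -1, -1) ⇒ blocked
+z: nearest on ray is pcb@(-2, -1, 0) ⇒ blocked

+x: blocked by connector; +z: blocked by pcb; -x: clear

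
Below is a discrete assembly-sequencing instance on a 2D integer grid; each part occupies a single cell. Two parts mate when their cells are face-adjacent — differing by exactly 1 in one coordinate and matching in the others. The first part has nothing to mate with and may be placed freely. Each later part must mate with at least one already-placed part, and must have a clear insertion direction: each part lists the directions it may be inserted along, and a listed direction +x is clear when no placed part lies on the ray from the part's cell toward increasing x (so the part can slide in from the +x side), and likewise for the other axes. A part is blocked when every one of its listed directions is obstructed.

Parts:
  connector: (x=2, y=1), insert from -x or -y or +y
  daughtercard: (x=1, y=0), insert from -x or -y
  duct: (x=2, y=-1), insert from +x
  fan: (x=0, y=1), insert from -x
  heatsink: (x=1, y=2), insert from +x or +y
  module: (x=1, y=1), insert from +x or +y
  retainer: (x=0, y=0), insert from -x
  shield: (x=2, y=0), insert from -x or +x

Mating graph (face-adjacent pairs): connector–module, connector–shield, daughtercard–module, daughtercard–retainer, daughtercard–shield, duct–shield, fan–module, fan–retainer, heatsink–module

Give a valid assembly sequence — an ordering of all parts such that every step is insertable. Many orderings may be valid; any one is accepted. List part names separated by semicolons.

1. connector@(2, 1) [-x clear] — {connector}
2. module@(1, 1) [+y clear] — {connector, module}
3. heatsink@(1, 2) [+x clear] — {connector, heatsink, module}
4. fan@(0, 1) [-x clear] — {connector, fan, heatsink, module}
5. shield@(2, 0) [-x clear] — {connector, fan, heatsink, module, shield}
6. duct@(2, -1) [+x clear] — {connector, duct, fan, heatsink, module, shield}
7. retainer@(0, 0) [-x clear] — {connector, duct, fan, heatsink, module, retainer, shield}
8. daughtercard@(1, 0) [-y clear] — {connector, daughtercard, duct, fan, heatsink, module, retainer, shield}

connector; module; heatsink; fan; shield; duct; retainer; daughtercard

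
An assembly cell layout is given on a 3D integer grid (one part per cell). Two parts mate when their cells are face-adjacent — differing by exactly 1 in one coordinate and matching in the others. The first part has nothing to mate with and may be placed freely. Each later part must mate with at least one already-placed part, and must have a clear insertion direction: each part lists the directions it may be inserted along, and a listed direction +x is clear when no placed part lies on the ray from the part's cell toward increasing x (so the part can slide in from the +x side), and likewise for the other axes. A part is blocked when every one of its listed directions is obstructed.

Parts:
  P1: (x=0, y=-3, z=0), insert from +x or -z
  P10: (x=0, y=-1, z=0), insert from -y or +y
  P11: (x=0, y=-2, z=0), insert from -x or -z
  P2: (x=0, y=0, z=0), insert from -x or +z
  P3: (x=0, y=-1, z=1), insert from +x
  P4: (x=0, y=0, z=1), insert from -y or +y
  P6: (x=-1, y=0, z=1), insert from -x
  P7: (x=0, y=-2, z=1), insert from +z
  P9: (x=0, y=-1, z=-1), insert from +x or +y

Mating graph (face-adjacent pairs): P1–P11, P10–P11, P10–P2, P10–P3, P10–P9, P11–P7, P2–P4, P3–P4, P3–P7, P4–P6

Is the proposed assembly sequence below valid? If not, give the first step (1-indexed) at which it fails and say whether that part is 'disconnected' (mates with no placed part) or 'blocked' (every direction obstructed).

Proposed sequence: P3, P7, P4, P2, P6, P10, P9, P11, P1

1. P3@(0, -1, 1) [+x clear] — {P3}
2. P7@(0, -2, 1) [+z clear] — {P3, P7}
3. P4@(0, 0, 1) [+y clear] — {P3, P4, P7}
4. P2@(0, 0, 0) [-x clear] — {P2, P3, P4, P7}
5. P6@(-1, 0, 1) [-x clear] — {P2, P3, P4, P6, P7}
6. P10@(0, -1, 0) [-y clear] — {P10, P2, P3, P4, P6, P7}
7. P9@(0, -1, -1) [+x clear] — {P10, P2, P3, P4, P6, P7, P9}
8. P11@(0, -2, 0) [-x clear] — {P10, P11, P2, P3, P4, P6, P7, P9}
9. P1@(0, -3, 0) [+x clear] — {P1, P10, P11, P2, P3, P4, P6, P7, P9}

Valid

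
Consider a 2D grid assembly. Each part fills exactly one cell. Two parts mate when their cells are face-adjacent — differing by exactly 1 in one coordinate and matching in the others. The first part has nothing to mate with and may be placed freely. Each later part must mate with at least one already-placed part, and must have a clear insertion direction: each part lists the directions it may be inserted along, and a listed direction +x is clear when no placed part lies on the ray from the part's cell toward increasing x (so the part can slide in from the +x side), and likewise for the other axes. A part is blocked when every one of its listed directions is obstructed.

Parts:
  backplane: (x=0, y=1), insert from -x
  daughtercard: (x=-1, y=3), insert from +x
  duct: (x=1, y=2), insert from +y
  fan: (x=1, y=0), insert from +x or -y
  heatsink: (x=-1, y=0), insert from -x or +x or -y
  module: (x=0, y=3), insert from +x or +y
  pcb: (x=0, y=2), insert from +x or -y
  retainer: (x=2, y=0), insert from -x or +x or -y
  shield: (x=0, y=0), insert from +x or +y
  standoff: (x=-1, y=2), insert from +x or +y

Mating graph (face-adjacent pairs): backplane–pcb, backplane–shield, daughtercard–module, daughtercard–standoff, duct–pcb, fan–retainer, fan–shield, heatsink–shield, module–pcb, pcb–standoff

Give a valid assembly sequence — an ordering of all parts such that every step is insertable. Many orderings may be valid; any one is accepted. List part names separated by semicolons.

standoff; pcb; backplane; shield; daughtercard; module; duct; fan; retainer; heatsink

1. standoff@(-1, 2) [+x clear] — {standoff}
2. pcb@(0, 2) [+x clear] — {pcb, standoff}
3. backplane@(0, 1) [-x clear] — {backplane, pcb, standoff}
4. shield@(0, 0) [+x clear] — {backplane, pcb, shield, standoff}
5. daughtercard@(-1, 3) [+x clear] — {backplane, daughtercard, pcb, shield, standoff}
6. module@(0, 3) [+x clear] — {backplane, daughtercard, module, pcb, shield, standoff}
7. duct@(1, 2) [+y clear] — {backplane, daughtercard, duct, module, pcb, shield, standoff}
8. fan@(1, 0) [+x clear] — {backplane, daughtercard, duct, fan, module, pcb, shield, standoff}
9. retainer@(2, 0) [+x clear] — {backplane, daughtercard, duct, fan, module, pcb, retainer, shield, standoff}
10. heatsink@(-1, 0) [-x clear] — {backplane, daughtercard, duct, fan, heatsink, module, pcb, retainer, shield, standoff}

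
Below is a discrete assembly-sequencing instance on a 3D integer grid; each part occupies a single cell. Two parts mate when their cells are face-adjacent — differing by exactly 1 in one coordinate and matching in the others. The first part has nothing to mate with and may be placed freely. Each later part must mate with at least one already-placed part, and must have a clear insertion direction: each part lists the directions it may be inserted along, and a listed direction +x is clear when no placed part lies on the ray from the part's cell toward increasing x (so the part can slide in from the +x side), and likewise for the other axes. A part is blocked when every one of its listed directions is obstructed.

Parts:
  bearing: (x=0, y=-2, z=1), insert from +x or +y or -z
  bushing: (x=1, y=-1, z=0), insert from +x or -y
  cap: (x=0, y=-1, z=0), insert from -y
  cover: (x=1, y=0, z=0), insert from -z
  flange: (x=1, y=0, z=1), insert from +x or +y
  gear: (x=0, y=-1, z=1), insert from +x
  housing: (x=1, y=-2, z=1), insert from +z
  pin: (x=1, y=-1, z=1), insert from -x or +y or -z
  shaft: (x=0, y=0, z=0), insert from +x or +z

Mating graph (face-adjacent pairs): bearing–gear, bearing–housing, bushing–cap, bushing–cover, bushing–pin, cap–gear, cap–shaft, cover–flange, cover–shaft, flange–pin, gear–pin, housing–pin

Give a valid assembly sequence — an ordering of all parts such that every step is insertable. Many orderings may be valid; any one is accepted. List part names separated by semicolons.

1. flange@(1, 0, 1) [+x clear] — {flange}
2. cover@(1, 0, 0) [-z clear] — {cover, flange}
3. shaft@(0, 0, 0) [+z clear] — {cover, flange, shaft}
4. cap@(0, -1, 0) [-y clear] — {cap, cover, flange, shaft}
5. gear@(0, -1, 1) [+x clear] — {cap, cover, flange, gear, shaft}
6. bearing@(0, -2, 1) [+x clear] — {bearing, cap, cover, flange, gear, shaft}
7. pin@(1, -1, 1) [-z clear] — {bearing, cap, cover, flange, gear, pin, shaft}
8. bushing@(1, -1, 0) [+x clear] — {bearing, bushing, cap, cover, flange, gear, pin, shaft}
9. housing@(1, -2, 1) [+z clear] — {bearing, bushing, cap, cover, flange, gear, housing, pin, shaft}

flange; cover; shaft; cap; gear; bearing; pin; bushing; housing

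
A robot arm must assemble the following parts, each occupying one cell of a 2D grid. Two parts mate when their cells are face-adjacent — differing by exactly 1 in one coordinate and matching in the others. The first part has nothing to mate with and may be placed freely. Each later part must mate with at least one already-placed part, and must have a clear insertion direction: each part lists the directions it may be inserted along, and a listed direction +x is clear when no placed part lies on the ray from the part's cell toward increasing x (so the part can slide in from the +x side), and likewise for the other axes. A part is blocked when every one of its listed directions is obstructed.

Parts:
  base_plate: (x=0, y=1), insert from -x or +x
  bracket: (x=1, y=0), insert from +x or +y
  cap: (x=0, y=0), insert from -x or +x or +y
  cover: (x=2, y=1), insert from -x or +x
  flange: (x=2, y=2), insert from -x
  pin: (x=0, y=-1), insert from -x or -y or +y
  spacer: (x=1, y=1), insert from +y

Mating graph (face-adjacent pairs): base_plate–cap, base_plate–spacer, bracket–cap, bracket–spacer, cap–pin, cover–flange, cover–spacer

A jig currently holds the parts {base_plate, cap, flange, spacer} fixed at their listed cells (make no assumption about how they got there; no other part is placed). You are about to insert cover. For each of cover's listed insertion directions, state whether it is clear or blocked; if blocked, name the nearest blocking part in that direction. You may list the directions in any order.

-x: nearest on ray is spacer@(1, 1) ⇒ blocked
+x: ray from cover(2, 1) has no placed part ⇒ clear

+x: clear; -x: blocked by spacer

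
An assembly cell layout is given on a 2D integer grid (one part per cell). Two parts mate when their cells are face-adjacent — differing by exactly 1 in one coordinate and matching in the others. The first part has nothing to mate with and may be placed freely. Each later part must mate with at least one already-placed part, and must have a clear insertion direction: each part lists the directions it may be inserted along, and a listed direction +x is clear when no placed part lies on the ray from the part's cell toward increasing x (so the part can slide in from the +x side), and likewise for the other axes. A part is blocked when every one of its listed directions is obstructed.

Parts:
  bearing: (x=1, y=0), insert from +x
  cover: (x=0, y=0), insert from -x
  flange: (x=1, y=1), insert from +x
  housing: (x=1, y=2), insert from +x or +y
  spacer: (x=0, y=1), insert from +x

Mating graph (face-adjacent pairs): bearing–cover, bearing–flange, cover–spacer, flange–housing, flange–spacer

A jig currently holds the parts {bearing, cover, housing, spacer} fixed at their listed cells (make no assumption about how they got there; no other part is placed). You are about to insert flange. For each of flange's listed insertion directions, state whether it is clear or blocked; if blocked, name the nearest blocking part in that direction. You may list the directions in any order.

+x: ray from flange(1, 1) has no placed part ⇒ clear

+x: clear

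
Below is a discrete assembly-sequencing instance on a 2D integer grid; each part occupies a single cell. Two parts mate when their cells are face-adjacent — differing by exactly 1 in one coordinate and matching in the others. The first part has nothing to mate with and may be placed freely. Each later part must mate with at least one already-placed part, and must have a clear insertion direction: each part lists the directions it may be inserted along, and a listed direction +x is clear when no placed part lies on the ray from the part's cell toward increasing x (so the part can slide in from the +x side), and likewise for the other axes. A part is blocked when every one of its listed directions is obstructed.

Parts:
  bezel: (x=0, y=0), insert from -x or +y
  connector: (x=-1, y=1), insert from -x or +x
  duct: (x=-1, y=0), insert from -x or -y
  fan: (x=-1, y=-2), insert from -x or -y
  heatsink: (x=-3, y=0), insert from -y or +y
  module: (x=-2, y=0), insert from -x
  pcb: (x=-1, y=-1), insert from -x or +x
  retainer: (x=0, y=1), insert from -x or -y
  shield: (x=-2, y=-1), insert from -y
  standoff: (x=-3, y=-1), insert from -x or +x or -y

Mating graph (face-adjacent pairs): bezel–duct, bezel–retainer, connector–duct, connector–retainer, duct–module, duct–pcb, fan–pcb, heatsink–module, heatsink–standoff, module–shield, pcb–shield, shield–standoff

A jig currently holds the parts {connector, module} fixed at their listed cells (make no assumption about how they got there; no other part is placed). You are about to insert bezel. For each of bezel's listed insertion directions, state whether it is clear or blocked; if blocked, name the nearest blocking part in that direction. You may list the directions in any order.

+y: clear; -x: blocked by module

-x: nearest on ray is module@(-2, 0) ⇒ blocked
+y: ray from bezel(0, 0) has no placed part ⇒ clear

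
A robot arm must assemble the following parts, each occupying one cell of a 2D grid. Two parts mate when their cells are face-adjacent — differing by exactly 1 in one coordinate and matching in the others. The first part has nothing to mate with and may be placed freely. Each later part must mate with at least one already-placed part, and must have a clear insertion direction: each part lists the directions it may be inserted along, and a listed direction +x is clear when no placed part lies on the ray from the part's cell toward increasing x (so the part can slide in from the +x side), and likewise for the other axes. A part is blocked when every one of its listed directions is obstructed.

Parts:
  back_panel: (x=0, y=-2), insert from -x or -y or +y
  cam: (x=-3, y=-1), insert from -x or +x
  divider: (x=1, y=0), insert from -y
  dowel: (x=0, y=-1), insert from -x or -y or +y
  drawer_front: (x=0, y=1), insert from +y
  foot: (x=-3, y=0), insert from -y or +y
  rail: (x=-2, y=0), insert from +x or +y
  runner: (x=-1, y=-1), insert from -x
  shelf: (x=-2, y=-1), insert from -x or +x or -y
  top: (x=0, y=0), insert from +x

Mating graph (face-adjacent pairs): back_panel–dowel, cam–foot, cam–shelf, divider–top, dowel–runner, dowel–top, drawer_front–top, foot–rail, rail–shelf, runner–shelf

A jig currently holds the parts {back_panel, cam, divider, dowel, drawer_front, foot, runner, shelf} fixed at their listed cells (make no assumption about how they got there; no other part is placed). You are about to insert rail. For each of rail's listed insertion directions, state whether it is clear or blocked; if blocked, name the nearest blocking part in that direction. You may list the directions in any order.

+x: blocked by divider; +y: clear

+x: nearest on ray is divider@(1, 0) ⇒ blocked
+y: ray from rail(-2, 0) has no placed part ⇒ clear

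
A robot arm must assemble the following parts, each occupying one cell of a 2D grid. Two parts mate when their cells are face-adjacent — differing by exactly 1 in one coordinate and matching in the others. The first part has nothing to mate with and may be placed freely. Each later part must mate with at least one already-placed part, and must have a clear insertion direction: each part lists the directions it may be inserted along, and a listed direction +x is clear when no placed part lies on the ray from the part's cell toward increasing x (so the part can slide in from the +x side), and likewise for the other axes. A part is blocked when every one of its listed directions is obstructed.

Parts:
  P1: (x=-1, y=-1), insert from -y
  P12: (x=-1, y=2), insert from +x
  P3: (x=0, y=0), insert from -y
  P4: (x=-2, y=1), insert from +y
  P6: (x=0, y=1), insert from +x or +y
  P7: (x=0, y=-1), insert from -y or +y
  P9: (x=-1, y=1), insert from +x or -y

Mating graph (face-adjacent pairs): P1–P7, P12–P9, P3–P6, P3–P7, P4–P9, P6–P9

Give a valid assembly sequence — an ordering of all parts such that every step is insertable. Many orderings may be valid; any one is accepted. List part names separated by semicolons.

P4; P9; P6; P12; P3; P7; P1

1. P4@(-2, 1) [+y clear] — {P4}
2. P9@(-1, 1) [+x clear] — {P4, P9}
3. P6@(0, 1) [+x clear] — {P4, P6, P9}
4. P12@(-1, 2) [+x clear] — {P12, P4, P6, P9}
5. P3@(0, 0) [-y clear] — {P12, P3, P4, P6, P9}
6. P7@(0, -1) [-y clear] — {P12, P3, P4, P6, P7, P9}
7. P1@(-1, -1) [-y clear] — {P1, P12, P3, P4, P6, P7, P9}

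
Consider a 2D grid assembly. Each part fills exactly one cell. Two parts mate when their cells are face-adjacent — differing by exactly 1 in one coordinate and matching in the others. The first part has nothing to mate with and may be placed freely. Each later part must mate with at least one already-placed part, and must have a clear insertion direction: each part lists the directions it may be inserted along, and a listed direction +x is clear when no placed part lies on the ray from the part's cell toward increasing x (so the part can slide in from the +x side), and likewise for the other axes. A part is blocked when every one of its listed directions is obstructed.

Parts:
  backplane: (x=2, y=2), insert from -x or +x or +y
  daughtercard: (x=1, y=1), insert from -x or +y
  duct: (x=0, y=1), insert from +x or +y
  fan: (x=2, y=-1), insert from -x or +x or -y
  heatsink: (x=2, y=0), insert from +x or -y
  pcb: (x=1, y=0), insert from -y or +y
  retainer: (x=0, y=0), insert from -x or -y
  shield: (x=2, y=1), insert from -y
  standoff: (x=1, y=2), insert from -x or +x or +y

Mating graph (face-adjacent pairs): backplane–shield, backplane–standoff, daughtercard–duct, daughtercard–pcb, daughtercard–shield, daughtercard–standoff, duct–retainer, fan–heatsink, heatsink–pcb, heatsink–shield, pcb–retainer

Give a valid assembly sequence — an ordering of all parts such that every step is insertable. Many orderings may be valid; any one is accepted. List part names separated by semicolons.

pcb; retainer; duct; daughtercard; standoff; backplane; shield; heatsink; fan

1. pcb@(1, 0) [-y clear] — {pcb}
2. retainer@(0, 0) [-x clear] — {pcb, retainer}
3. duct@(0, 1) [+x clear] — {duct, pcb, retainer}
4. daughtercard@(1, 1) [+y clear] — {daughtercard, duct, pcb, retainer}
5. standoff@(1, 2) [-x clear] — {daughtercard, duct, pcb, retainer, standoff}
6. backplane@(2, 2) [+x clear] — {backplane, daughtercard, duct, pcb, retainer, standoff}
7. shield@(2, 1) [-y clear] — {backplane, daughtercard, duct, pcb, retainer, shield, standoff}
8. heatsink@(2, 0) [+x clear] — {backplane, daughtercard, duct, heatsink, pcb, retainer, shield, standoff}
9. fan@(2, -1) [-x clear] — {backplane, daughtercard, duct, fan, heatsink, pcb, retainer, shield, standoff}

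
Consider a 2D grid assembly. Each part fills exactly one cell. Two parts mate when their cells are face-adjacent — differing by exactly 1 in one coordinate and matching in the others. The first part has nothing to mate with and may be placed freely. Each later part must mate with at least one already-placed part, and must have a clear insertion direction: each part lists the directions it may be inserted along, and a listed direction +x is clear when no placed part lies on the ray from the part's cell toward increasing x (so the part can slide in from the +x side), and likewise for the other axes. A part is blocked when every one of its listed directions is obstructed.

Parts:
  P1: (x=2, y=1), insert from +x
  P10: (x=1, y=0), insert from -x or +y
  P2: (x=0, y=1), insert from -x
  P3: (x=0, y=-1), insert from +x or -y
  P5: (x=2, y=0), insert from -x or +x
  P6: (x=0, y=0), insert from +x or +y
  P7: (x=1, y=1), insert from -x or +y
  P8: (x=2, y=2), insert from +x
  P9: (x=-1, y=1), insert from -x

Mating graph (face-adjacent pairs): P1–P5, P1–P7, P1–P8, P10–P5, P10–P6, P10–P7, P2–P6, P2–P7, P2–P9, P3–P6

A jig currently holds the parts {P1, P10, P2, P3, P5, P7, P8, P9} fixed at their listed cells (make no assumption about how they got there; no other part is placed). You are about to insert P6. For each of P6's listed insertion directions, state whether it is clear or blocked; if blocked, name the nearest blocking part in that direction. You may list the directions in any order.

+x: blocked by P10; +y: blocked by P2

+x: nearest on ray is P10@(1, 0) ⇒ blocked
+y: nearest on ray is P2@(0, 1) ⇒ blocked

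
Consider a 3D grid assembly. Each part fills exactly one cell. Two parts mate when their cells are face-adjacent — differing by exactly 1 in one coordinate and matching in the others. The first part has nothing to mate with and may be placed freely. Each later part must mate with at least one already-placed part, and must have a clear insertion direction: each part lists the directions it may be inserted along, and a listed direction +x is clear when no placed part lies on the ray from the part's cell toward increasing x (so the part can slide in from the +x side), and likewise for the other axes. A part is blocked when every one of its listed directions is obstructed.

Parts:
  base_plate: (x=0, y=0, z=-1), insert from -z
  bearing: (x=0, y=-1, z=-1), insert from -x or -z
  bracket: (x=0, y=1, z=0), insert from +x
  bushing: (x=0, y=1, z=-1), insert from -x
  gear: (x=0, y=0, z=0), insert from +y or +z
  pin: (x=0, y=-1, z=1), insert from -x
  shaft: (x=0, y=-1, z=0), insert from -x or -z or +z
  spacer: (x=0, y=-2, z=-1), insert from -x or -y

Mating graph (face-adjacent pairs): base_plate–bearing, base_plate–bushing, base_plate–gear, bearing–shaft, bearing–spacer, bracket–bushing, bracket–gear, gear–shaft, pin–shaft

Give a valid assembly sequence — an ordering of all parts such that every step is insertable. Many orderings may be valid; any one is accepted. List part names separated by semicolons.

1. spacer@(0, -2, -1) [-x clear] — {spacer}
2. bearing@(0, -1, -1) [-x clear] — {bearing, spacer}
3. base_plate@(0, 0, -1) [-z clear] — {base_plate, bearing, spacer}
4. bushing@(0, 1, -1) [-x clear] — {base_plate, bearing, bushing, spacer}
5. bracket@(0, 1, 0) [+x clear] — {base_plate, bearing, bracket, bushing, spacer}
6. gear@(0, 0, 0) [+z clear] — {base_plate, bearing, bracket, bushing, gear, spacer}
7. shaft@(0, -1, 0) [-x clear] — {base_plate, bearing, bracket, bushing, gear, shaft, spacer}
8. pin@(0, -1, 1) [-x clear] — {base_plate, bearing, bracket, bushing, gear, pin, shaft, spacer}

spacer; bearing; base_plate; bushing; bracket; gear; shaft; pin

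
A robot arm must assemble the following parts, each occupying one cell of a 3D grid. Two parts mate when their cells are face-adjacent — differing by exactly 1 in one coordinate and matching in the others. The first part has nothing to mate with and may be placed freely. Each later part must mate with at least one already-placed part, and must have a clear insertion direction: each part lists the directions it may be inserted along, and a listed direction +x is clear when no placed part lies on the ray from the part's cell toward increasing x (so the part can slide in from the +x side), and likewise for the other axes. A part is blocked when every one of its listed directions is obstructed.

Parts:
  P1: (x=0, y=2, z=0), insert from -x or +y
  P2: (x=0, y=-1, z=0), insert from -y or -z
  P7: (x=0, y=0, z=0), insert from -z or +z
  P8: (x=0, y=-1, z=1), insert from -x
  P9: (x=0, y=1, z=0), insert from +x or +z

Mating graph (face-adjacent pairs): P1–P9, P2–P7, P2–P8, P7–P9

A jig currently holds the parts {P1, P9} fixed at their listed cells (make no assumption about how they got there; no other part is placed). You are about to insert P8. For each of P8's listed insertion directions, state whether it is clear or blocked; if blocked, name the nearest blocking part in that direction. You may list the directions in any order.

-x: ray from P8(0, -1, 1) has no placed part ⇒ clear

-x: clear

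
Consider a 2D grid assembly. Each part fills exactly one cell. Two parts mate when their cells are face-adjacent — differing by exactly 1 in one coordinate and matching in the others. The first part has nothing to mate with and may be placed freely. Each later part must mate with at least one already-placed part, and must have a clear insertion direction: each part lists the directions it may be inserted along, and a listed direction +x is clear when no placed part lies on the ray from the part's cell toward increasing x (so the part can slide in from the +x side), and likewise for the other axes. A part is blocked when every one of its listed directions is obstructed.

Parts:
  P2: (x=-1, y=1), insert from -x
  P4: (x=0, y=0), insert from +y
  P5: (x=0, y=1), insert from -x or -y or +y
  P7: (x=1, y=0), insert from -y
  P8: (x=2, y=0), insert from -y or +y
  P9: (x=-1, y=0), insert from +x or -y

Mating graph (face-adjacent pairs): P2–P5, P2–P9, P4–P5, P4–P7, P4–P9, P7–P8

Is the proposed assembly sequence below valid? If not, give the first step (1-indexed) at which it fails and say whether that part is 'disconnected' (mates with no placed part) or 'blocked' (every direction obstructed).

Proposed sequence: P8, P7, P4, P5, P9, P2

1. P8@(2, 0) [-y clear] — {P8}
2. P7@(1, 0) [-y clear] — {P7, P8}
3. P4@(0, 0) [+y clear] — {P4, P7, P8}
4. P5@(0, 1) [-x clear] — {P4, P5, P7, P8}
5. P9@(-1, 0) [-y clear] — {P4, P5, P7, P8, P9}
6. P2@(-1, 1) [-x clear] — {P2, P4, P5, P7, P8, P9}

Valid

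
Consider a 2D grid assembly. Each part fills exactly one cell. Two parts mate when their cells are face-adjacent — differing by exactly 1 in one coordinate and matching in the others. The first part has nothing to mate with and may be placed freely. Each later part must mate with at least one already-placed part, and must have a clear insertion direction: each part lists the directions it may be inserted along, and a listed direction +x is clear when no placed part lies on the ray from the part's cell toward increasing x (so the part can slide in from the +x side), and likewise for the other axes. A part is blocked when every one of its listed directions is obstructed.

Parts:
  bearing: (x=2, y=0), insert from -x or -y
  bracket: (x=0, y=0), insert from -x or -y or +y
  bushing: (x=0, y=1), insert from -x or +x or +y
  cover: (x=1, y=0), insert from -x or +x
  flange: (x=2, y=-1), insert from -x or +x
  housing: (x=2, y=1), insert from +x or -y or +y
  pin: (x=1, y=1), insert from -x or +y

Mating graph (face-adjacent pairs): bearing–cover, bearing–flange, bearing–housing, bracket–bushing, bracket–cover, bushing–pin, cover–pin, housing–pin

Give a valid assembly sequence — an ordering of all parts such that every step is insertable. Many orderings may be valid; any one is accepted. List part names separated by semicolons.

1. housing@(2, 1) [+x clear] — {housing}
2. bearing@(2, 0) [-x clear] — {bearing, housing}
3. cover@(1, 0) [-x clear] — {bearing, cover, housing}
4. bracket@(0, 0) [-x clear] — {bearing, bracket, cover, housing}
5. bushing@(0, 1) [-x clear] — {bearing, bracket, bushing, cover, housing}
6. pin@(1, 1) [+y clear] — {bearing, bracket, bushing, cover, housing, pin}
7. flange@(2, -1) [-x clear] — {bearing, bracket, bushing, cover, flange, housing, pin}

housing; bearing; cover; bracket; bushing; pin; flange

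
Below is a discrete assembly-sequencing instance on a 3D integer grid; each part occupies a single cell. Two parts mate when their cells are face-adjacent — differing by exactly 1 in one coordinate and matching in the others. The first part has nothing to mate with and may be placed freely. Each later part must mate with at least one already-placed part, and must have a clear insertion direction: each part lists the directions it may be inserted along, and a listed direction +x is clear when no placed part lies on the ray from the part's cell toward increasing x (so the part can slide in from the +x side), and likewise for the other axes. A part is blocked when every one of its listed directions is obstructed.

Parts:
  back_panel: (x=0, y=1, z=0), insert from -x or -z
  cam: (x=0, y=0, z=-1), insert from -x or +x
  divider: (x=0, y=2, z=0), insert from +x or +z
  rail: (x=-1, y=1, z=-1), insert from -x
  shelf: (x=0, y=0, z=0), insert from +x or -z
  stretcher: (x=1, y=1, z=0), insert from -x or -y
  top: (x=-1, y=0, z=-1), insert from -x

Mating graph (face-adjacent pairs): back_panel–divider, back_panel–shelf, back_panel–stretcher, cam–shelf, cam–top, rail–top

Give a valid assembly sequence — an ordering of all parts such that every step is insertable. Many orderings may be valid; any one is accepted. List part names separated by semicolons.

1. back_panel@(0, 1, 0) [-x clear] — {back_panel}
2. stretcher@(1, 1, 0) [-y clear] — {back_panel, stretcher}
3. shelf@(0, 0, 0) [+x clear] — {back_panel, shelf, stretcher}
4. cam@(0, 0, -1) [-x clear] — {back_panel, cam, shelf, stretcher}
5. top@(-1, 0, -1) [-x clear] — {back_panel, cam, shelf, stretcher, top}
6. divider@(0, 2, 0) [+x clear] — {back_panel, cam, divider, shelf, stretcher, top}
7. rail@(-1, 1, -1) [-x clear] — {back_panel, cam, divider, rail, shelf, stretcher, top}

back_panel; stretcher; shelf; cam; top; divider; rail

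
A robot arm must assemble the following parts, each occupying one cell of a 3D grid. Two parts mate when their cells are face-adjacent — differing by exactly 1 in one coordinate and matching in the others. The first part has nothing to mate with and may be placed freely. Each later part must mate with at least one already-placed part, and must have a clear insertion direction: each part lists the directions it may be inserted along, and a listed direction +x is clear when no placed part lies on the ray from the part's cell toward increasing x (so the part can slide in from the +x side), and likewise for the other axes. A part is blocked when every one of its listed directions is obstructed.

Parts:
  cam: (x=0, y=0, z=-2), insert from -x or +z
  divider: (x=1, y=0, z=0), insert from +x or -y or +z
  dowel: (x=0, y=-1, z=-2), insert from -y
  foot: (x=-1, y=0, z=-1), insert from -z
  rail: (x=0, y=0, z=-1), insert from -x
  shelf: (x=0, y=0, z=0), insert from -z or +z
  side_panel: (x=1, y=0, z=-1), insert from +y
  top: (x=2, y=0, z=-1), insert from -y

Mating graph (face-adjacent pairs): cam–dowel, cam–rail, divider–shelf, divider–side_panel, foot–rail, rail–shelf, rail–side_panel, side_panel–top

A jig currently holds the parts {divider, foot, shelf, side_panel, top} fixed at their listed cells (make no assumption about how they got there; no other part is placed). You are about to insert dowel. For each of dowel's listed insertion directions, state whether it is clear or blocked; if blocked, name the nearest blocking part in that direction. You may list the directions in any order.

-y: ray from dowel(0, -1, -2) has no placed part ⇒ clear

-y: clear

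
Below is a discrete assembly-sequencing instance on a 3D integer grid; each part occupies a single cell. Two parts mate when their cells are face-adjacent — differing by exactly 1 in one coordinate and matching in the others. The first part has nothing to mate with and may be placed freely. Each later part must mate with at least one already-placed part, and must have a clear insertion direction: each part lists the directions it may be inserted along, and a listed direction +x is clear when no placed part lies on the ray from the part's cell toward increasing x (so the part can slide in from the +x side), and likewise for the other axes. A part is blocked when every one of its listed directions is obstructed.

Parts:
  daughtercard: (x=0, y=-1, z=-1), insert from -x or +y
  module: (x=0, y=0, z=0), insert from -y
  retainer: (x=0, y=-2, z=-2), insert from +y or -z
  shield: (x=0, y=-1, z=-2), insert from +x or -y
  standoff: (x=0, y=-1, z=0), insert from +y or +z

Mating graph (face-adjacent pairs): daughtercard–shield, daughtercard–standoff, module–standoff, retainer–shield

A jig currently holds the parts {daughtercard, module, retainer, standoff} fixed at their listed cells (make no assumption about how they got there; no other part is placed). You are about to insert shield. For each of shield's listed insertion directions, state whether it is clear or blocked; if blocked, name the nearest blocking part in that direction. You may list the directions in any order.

+x: ray from shield(0, -1, -2) has no placed part ⇒ clear
-y: nearest on ray is retainer@(0, -2, -2) ⇒ blocked

+x: clear; -y: blocked by retainer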